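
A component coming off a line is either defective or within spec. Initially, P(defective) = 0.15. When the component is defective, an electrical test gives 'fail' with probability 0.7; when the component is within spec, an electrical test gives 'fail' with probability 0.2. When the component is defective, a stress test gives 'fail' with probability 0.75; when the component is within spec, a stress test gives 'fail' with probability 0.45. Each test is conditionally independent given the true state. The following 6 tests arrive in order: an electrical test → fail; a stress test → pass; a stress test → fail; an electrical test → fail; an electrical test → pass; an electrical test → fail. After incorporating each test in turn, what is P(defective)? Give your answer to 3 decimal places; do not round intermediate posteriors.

0.682

After an electrical test='fail': P(defective) = 0.7·0.1500 / (0.7·0.1500 + 0.2·0.8500) ≈ 0.3818
After a stress test='pass': P(defective) = 0.25·0.3818 / (0.25·0.3818 + 0.55·0.6182) ≈ 0.2192
After a stress test='fail': P(defective) = 0.75·0.2192 / (0.75·0.2192 + 0.45·0.7808) ≈ 0.3188
After an electrical test='fail': P(defective) = 0.7·0.3188 / (0.7·0.3188 + 0.2·0.6812) ≈ 0.6209
After an electrical test='pass': P(defective) = 0.3·0.6209 / (0.3·0.6209 + 0.8·0.3791) ≈ 0.3805
After an electrical test='fail': P(defective) = 0.7·0.3805 / (0.7·0.3805 + 0.2·0.6195) ≈ 0.6825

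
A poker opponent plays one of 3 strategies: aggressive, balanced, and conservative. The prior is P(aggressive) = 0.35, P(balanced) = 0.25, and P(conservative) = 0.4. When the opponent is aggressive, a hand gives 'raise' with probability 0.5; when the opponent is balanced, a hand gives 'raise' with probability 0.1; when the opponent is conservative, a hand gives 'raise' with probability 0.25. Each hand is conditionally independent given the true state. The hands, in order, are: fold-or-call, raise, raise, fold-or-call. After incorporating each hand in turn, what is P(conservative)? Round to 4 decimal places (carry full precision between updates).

Each posterior becomes the prior for the next update.
After 'fold-or-call': normaliser = 0.5·0.3500 + 0.9·0.2500 + 0.75·0.4000; P(aggressive) ≈ 0.2500, P(balanced) ≈ 0.3214, P(conservative) ≈ 0.4286
After 'raise': normaliser = 0.5·0.2500 + 0.1·0.3214 + 0.25·0.4286; P(aggressive) ≈ 0.4730, P(balanced) ≈ 0.1216, P(conservative) ≈ 0.4054
After 'raise': normaliser = 0.5·0.4730 + 0.1·0.1216 + 0.25·0.4054; P(aggressive) ≈ 0.6757, P(balanced) ≈ 0.0347, P(conservative) ≈ 0.2896
After 'fold-or-call': normaliser = 0.5·0.6757 + 0.9·0.0347 + 0.75·0.2896; P(aggressive) ≈ 0.5762, P(balanced) ≈ 0.0533, P(conservative) ≈ 0.3704

0.3704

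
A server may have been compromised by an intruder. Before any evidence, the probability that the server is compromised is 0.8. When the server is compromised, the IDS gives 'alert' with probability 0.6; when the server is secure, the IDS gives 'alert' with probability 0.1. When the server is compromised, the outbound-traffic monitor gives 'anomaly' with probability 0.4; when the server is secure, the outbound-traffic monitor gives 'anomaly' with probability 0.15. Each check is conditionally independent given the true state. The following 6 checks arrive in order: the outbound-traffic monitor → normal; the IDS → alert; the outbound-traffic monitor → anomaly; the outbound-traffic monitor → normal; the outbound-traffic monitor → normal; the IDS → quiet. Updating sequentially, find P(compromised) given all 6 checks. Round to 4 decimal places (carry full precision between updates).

After the outbound-traffic monitor='normal': P(compromised) = 0.6·0.8000 / (0.6·0.8000 + 0.85·0.2000) ≈ 0.7385
After the IDS='alert': P(compromised) = 0.6·0.7385 / (0.6·0.7385 + 0.1·0.2615) ≈ 0.9443
After the outbound-traffic monitor='anomaly': P(compromised) = 0.4·0.9443 / (0.4·0.9443 + 0.15·0.0557) ≈ 0.9783
After the outbound-traffic monitor='normal': P(compromised) = 0.6·0.9783 / (0.6·0.9783 + 0.85·0.0217) ≈ 0.9696
After the outbound-traffic monitor='normal': P(compromised) = 0.6·0.9696 / (0.6·0.9696 + 0.85·0.0304) ≈ 0.9575
After the IDS='quiet': P(compromised) = 0.4·0.9575 / (0.4·0.9575 + 0.9·0.0425) ≈ 0.9091

0.9091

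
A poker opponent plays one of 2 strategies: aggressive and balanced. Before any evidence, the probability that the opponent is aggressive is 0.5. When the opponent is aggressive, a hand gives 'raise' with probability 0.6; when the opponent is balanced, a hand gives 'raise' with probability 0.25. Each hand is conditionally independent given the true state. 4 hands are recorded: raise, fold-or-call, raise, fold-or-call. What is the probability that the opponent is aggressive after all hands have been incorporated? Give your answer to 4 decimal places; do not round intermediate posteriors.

After 'raise': P(aggressive) = 0.6·0.5000 / (0.6·0.5000 + 0.25·0.5000) ≈ 0.7059
After 'fold-or-call': P(aggressive) = 0.4·0.7059 / (0.4·0.7059 + 0.75·0.2941) ≈ 0.5614
After 'raise': P(aggressive) = 0.6·0.5614 / (0.6·0.5614 + 0.25·0.4386) ≈ 0.7544
After 'fold-or-call': P(aggressive) = 0.4·0.7544 / (0.4·0.7544 + 0.75·0.2456) ≈ 0.6210

0.6210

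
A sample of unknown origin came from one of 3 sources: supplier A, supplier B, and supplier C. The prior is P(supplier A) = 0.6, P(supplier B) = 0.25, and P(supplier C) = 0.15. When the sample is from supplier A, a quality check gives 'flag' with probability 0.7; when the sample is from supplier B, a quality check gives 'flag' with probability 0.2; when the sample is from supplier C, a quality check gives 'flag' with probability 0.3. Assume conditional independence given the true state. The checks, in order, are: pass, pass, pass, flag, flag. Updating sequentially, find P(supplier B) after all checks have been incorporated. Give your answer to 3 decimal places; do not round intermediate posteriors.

After 'pass': normaliser = 0.3·0.6000 + 0.8·0.2500 + 0.7·0.1500; P(supplier A) ≈ 0.3711, P(supplier B) ≈ 0.4124, P(supplier C) ≈ 0.2165
After 'pass': normaliser = 0.3·0.3711 + 0.8·0.4124 + 0.7·0.2165; P(supplier A) ≈ 0.1878, P(supplier B) ≈ 0.5565, P(supplier C) ≈ 0.2557
After 'pass': normaliser = 0.3·0.1878 + 0.8·0.5565 + 0.7·0.2557; P(supplier A) ≈ 0.0828, P(supplier B) ≈ 0.6542, P(supplier C) ≈ 0.2630
After 'flag': normaliser = 0.7·0.0828 + 0.2·0.6542 + 0.3·0.2630; P(supplier A) ≈ 0.2165, P(supplier B) ≈ 0.4888, P(supplier C) ≈ 0.2947
After 'flag': normaliser = 0.7·0.2165 + 0.2·0.4888 + 0.3·0.2947; P(supplier A) ≈ 0.4488, P(supplier B) ≈ 0.2895, P(supplier C) ≈ 0.2618

0.289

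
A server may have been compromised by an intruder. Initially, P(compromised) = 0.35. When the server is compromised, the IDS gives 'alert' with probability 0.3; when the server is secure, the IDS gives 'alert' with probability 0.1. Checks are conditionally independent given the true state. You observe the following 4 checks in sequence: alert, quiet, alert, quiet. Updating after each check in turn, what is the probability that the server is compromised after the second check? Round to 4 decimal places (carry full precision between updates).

After 'alert': P(compromised) = 0.3·0.3500 / (0.3·0.3500 + 0.1·0.6500) ≈ 0.6176
After 'quiet': P(compromised) = 0.7·0.6176 / (0.7·0.6176 + 0.9·0.3824) ≈ 0.5568

0.5568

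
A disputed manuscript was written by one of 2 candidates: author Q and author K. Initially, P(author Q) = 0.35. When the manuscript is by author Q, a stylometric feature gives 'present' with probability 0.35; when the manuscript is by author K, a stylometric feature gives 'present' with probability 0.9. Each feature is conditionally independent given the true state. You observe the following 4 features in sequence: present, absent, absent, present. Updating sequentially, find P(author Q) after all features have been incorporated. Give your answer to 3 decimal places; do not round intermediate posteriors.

After 'present': P(author Q) = 0.35·0.3500 / (0.35·0.3500 + 0.9·0.6500) ≈ 0.1731
After 'absent': P(author Q) = 0.65·0.1731 / (0.65·0.1731 + 0.1·0.8269) ≈ 0.5765
After 'absent': P(author Q) = 0.65·0.5765 / (0.65·0.5765 + 0.1·0.4235) ≈ 0.8984
After 'present': P(author Q) = 0.35·0.8984 / (0.35·0.8984 + 0.9·0.1016) ≈ 0.7748

0.775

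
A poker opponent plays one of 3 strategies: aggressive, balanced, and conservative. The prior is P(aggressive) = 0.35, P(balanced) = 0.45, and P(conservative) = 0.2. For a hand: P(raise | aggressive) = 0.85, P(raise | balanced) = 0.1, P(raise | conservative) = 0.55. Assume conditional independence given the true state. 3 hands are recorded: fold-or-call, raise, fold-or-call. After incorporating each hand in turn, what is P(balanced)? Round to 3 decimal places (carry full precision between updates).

0.557

Each posterior becomes the prior for the next update.
After 'fold-or-call': normaliser = 0.15·0.3500 + 0.9·0.4500 + 0.45·0.2000; P(aggressive) ≈ 0.0959, P(balanced) ≈ 0.7397, P(conservative) ≈ 0.1644
After 'raise': normaliser = 0.85·0.0959 + 0.1·0.7397 + 0.55·0.1644; P(aggressive) ≈ 0.3315, P(balanced) ≈ 0.3008, P(conservative) ≈ 0.3677
After 'fold-or-call': normaliser = 0.15·0.3315 + 0.9·0.3008 + 0.45·0.3677; P(aggressive) ≈ 0.1023, P(balanced) ≈ 0.5572, P(conservative) ≈ 0.3405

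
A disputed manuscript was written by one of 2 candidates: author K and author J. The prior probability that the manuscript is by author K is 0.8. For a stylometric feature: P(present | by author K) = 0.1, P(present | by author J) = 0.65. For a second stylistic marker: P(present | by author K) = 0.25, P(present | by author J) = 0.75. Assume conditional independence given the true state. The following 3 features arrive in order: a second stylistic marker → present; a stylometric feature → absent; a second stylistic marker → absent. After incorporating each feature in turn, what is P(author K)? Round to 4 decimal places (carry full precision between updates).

After a second stylistic marker='present': P(author K) = 0.25·0.8000 / (0.25·0.8000 + 0.75·0.2000) ≈ 0.5714
After a stylometric feature='absent': P(author K) = 0.9·0.5714 / (0.9·0.5714 + 0.35·0.4286) ≈ 0.7742
After a second stylistic marker='absent': P(author K) = 0.75·0.7742 / (0.75·0.7742 + 0.25·0.2258) ≈ 0.9114

0.9114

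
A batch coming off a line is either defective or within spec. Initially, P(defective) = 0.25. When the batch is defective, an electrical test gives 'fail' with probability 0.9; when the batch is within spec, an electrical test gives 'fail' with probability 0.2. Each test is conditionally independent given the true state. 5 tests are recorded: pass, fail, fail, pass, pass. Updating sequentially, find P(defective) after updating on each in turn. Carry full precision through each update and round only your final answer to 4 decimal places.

After 'pass': P(defective) = 0.1·0.2500 / (0.1·0.2500 + 0.8·0.7500) ≈ 0.0400
After 'fail': P(defective) = 0.9·0.0400 / (0.9·0.0400 + 0.2·0.9600) ≈ 0.1579
After 'fail': P(defective) = 0.9·0.1579 / (0.9·0.1579 + 0.2·0.8421) ≈ 0.4576
After 'pass': P(defective) = 0.1·0.4576 / (0.1·0.4576 + 0.8·0.5424) ≈ 0.0954
After 'pass': P(defective) = 0.1·0.0954 / (0.1·0.0954 + 0.8·0.9046) ≈ 0.0130

0.0130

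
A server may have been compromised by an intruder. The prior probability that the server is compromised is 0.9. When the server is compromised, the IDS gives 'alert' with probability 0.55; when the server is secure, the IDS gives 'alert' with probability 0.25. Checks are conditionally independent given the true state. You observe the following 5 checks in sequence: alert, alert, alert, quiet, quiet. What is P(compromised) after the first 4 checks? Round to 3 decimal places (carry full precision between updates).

Each posterior becomes the prior for the next update.
After 'alert': P(compromised) = 0.55·0.9000 / (0.55·0.9000 + 0.25·0.1000) ≈ 0.9519
After 'alert': P(compromised) = 0.55·0.9519 / (0.55·0.9519 + 0.25·0.0481) ≈ 0.9776
After 'alert': P(compromised) = 0.55·0.9776 / (0.55·0.9776 + 0.25·0.0224) ≈ 0.9897
After 'quiet': P(compromised) = 0.45·0.9897 / (0.45·0.9897 + 0.75·0.0103) ≈ 0.9829

0.983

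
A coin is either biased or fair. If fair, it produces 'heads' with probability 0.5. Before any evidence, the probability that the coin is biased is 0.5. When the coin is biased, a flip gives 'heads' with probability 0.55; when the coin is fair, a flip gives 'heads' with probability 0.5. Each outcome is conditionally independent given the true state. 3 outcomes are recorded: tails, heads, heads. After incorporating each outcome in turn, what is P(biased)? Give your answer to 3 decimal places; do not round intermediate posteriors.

After 'tails': P(biased) = 0.45·0.5000 / (0.45·0.5000 + 0.5·0.5000) ≈ 0.4737
After 'heads': P(biased) = 0.55·0.4737 / (0.55·0.4737 + 0.5·0.5263) ≈ 0.4975
After 'heads': P(biased) = 0.55·0.4975 / (0.55·0.4975 + 0.5·0.5025) ≈ 0.5213

0.521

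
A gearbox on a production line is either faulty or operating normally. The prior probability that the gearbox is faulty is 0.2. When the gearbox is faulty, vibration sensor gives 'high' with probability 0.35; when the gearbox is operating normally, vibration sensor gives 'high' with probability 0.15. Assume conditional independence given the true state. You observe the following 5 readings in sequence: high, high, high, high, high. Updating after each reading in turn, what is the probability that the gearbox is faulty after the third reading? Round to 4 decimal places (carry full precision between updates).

0.7605

After 'high': P(faulty) = 0.35·0.2000 / (0.35·0.2000 + 0.15·0.8000) ≈ 0.3684
After 'high': P(faulty) = 0.35·0.3684 / (0.35·0.3684 + 0.15·0.6316) ≈ 0.5765
After 'high': P(faulty) = 0.35·0.5765 / (0.35·0.5765 + 0.15·0.4235) ≈ 0.7605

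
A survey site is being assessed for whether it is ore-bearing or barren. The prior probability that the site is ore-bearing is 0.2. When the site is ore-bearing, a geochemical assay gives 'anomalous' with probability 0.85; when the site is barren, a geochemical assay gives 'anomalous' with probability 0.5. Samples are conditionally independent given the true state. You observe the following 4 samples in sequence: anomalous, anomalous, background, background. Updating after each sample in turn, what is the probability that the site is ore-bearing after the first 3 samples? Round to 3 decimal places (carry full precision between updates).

0.178

Each posterior becomes the prior for the next update.
After 'anomalous': P(ore) = 0.85·0.2000 / (0.85·0.2000 + 0.5·0.8000) ≈ 0.2982
After 'anomalous': P(ore) = 0.85·0.2982 / (0.85·0.2982 + 0.5·0.7018) ≈ 0.4194
After 'background': P(ore) = 0.15·0.4194 / (0.15·0.4194 + 0.5·0.5806) ≈ 0.1781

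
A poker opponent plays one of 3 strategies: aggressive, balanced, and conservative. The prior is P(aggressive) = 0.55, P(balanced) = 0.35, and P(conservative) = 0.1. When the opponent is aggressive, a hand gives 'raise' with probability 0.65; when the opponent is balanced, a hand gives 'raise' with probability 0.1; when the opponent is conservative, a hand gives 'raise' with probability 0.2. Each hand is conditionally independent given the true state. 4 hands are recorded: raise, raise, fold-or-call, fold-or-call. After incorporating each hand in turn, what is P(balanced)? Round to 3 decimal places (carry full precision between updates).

Apply Bayes' rule sequentially, carrying P(balanced) forward.
After 'raise': normaliser = 0.65·0.5500 + 0.1·0.3500 + 0.2·0.1000; P(aggressive) ≈ 0.8667, P(balanced) ≈ 0.0848, P(conservative) ≈ 0.0485
After 'raise': normaliser = 0.65·0.8667 + 0.1·0.0848 + 0.2·0.0485; P(aggressive) ≈ 0.9687, P(balanced) ≈ 0.0146, P(conservative) ≈ 0.0167
After 'fold-or-call': normaliser = 0.35·0.9687 + 0.9·0.0146 + 0.8·0.0167; P(aggressive) ≈ 0.9276, P(balanced) ≈ 0.0359, P(conservative) ≈ 0.0365
After 'fold-or-call': normaliser = 0.35·0.9276 + 0.9·0.0359 + 0.8·0.0365; P(aggressive) ≈ 0.8407, P(balanced) ≈ 0.0837, P(conservative) ≈ 0.0756

0.084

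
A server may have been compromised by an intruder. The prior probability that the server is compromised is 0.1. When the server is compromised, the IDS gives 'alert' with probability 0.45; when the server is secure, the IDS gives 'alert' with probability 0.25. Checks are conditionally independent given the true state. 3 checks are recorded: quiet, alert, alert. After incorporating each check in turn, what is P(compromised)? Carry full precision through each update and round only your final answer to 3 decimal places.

0.209

Each posterior becomes the prior for the next update.
After 'quiet': P(compromised) = 0.55·0.1000 / (0.55·0.1000 + 0.75·0.9000) ≈ 0.0753
After 'alert': P(compromised) = 0.45·0.0753 / (0.45·0.0753 + 0.25·0.9247) ≈ 0.1279
After 'alert': P(compromised) = 0.45·0.1279 / (0.45·0.1279 + 0.25·0.8721) ≈ 0.2089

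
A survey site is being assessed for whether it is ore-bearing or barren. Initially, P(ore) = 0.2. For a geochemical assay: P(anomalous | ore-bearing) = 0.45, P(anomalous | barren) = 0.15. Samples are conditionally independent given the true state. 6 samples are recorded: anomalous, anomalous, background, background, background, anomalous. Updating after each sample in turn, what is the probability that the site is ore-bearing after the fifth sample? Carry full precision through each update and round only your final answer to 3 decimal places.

After 'anomalous': P(ore) = 0.45·0.2000 / (0.45·0.2000 + 0.15·0.8000) ≈ 0.4286
After 'anomalous': P(ore) = 0.45·0.4286 / (0.45·0.4286 + 0.15·0.5714) ≈ 0.6923
After 'background': P(ore) = 0.55·0.6923 / (0.55·0.6923 + 0.85·0.3077) ≈ 0.5928
After 'background': P(ore) = 0.55·0.5928 / (0.55·0.5928 + 0.85·0.4072) ≈ 0.4851
After 'background': P(ore) = 0.55·0.4851 / (0.55·0.4851 + 0.85·0.5149) ≈ 0.3787

0.379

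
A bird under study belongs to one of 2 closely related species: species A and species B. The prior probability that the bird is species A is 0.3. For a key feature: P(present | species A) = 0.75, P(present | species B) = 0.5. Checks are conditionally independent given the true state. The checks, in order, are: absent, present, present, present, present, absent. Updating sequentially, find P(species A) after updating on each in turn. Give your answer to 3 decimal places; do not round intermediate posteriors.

0.352

After 'absent': P(species A) = 0.25·0.3000 / (0.25·0.3000 + 0.5·0.7000) ≈ 0.1765
After 'present': P(species A) = 0.75·0.1765 / (0.75·0.1765 + 0.5·0.8235) ≈ 0.2432
After 'present': P(species A) = 0.75·0.2432 / (0.75·0.2432 + 0.5·0.7568) ≈ 0.3253
After 'present': P(species A) = 0.75·0.3253 / (0.75·0.3253 + 0.5·0.6747) ≈ 0.4197
After 'present': P(species A) = 0.75·0.4197 / (0.75·0.4197 + 0.5·0.5803) ≈ 0.5203
After 'absent': P(species A) = 0.25·0.5203 / (0.25·0.5203 + 0.5·0.4797) ≈ 0.3517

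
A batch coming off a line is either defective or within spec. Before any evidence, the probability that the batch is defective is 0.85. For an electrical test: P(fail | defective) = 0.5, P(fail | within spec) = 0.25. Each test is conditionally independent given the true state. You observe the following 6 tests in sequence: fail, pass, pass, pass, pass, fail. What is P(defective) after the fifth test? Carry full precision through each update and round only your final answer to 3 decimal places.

After 'fail': P(defective) = 0.5·0.8500 / (0.5·0.8500 + 0.25·0.1500) ≈ 0.9189
After 'pass': P(defective) = 0.5·0.9189 / (0.5·0.9189 + 0.75·0.0811) ≈ 0.8831
After 'pass': P(defective) = 0.5·0.8831 / (0.5·0.8831 + 0.75·0.1169) ≈ 0.8344
After 'pass': P(defective) = 0.5·0.8344 / (0.5·0.8344 + 0.75·0.1656) ≈ 0.7705
After 'pass': P(defective) = 0.5·0.7705 / (0.5·0.7705 + 0.75·0.2295) ≈ 0.6912

0.691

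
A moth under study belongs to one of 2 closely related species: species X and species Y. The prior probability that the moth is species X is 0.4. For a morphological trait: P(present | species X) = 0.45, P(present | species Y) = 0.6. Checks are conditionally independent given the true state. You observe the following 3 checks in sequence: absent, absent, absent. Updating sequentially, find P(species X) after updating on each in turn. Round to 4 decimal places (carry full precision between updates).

After 'absent': P(species X) = 0.55·0.4000 / (0.55·0.4000 + 0.4·0.6000) ≈ 0.4783
After 'absent': P(species X) = 0.55·0.4783 / (0.55·0.4783 + 0.4·0.5217) ≈ 0.5576
After 'absent': P(species X) = 0.55·0.5576 / (0.55·0.5576 + 0.4·0.4424) ≈ 0.6341

0.6341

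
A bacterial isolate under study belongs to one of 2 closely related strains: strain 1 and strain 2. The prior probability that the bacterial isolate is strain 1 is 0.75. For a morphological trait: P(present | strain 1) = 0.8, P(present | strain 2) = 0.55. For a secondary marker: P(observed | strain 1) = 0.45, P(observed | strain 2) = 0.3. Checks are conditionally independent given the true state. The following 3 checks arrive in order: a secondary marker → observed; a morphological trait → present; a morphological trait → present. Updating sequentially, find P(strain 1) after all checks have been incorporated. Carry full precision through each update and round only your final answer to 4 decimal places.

0.9049

Apply Bayes' rule sequentially, carrying P(strain 1) forward.
After a secondary marker='observed': P(strain 1) = 0.45·0.7500 / (0.45·0.7500 + 0.3·0.2500) ≈ 0.8182
After a morphological trait='present': P(strain 1) = 0.8·0.8182 / (0.8·0.8182 + 0.55·0.1818) ≈ 0.8675
After a morphological trait='present': P(strain 1) = 0.8·0.8675 / (0.8·0.8675 + 0.55·0.1325) ≈ 0.9049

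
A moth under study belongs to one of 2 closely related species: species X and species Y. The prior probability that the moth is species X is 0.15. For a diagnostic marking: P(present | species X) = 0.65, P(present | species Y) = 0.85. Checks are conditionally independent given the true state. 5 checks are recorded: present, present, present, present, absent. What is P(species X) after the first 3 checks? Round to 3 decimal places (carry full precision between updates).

0.073

Each posterior becomes the prior for the next update.
After 'present': P(species X) = 0.65·0.1500 / (0.65·0.1500 + 0.85·0.8500) ≈ 0.1189
After 'present': P(species X) = 0.65·0.1189 / (0.65·0.1189 + 0.85·0.8811) ≈ 0.0935
After 'present': P(species X) = 0.65·0.0935 / (0.65·0.0935 + 0.85·0.9065) ≈ 0.0731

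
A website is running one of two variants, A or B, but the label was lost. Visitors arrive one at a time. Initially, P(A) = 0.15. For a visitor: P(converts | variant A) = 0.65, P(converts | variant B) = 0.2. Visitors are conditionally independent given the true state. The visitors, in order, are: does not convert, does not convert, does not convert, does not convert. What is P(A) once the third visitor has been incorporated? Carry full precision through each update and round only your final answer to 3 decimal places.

0.015

After 'does not convert': P(A) = 0.35·0.1500 / (0.35·0.1500 + 0.8·0.8500) ≈ 0.0717
After 'does not convert': P(A) = 0.35·0.0717 / (0.35·0.0717 + 0.8·0.9283) ≈ 0.0327
After 'does not convert': P(A) = 0.35·0.0327 / (0.35·0.0327 + 0.8·0.9673) ≈ 0.0146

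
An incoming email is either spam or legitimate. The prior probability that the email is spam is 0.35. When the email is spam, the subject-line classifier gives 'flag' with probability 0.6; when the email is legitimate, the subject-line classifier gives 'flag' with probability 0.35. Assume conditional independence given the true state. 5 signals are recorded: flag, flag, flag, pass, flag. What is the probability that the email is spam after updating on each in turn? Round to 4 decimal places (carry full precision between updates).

After 'flag': P(spam) = 0.6·0.3500 / (0.6·0.3500 + 0.35·0.6500) ≈ 0.4800
After 'flag': P(spam) = 0.6·0.4800 / (0.6·0.4800 + 0.35·0.5200) ≈ 0.6128
After 'flag': P(spam) = 0.6·0.6128 / (0.6·0.6128 + 0.35·0.3872) ≈ 0.7307
After 'pass': P(spam) = 0.4·0.7307 / (0.4·0.7307 + 0.65·0.2693) ≈ 0.6254
After 'flag': P(spam) = 0.6·0.6254 / (0.6·0.6254 + 0.35·0.3746) ≈ 0.7411

0.7411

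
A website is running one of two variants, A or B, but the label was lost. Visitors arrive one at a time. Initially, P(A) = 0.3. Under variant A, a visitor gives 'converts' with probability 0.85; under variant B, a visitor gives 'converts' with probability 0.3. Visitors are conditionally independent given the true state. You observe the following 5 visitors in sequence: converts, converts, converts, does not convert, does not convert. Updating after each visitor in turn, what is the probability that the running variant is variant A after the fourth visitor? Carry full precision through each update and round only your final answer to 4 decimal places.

After 'converts': P(A) = 0.85·0.3000 / (0.85·0.3000 + 0.3·0.7000) ≈ 0.5484
After 'converts': P(A) = 0.85·0.5484 / (0.85·0.5484 + 0.3·0.4516) ≈ 0.7748
After 'converts': P(A) = 0.85·0.7748 / (0.85·0.7748 + 0.3·0.2252) ≈ 0.9070
After 'does not convert': P(A) = 0.15·0.9070 / (0.15·0.9070 + 0.7·0.0930) ≈ 0.6763

0.6763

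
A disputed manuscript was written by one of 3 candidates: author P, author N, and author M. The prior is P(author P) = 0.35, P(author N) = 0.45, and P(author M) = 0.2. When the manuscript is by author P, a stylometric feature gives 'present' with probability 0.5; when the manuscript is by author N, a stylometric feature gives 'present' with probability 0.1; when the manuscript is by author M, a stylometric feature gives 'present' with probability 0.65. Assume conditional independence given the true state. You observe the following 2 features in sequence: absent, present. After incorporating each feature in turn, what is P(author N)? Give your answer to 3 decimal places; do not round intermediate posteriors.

0.233

After 'absent': normaliser = 0.5·0.3500 + 0.9·0.4500 + 0.35·0.2000; P(author P) ≈ 0.2692, P(author N) ≈ 0.6231, P(author M) ≈ 0.1077
After 'present': normaliser = 0.5·0.2692 + 0.1·0.6231 + 0.65·0.1077; P(author P) ≈ 0.5043, P(author N) ≈ 0.2334, P(author M) ≈ 0.2622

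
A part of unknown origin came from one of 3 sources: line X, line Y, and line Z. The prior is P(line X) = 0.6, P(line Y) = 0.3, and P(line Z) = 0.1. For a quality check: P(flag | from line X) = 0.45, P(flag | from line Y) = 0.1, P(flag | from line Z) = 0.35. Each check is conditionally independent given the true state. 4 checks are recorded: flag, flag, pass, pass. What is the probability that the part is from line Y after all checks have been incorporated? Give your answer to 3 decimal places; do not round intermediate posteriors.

After 'flag': normaliser = 0.45·0.6000 + 0.1·0.3000 + 0.35·0.1000; P(line X) ≈ 0.8060, P(line Y) ≈ 0.0896, P(line Z) ≈ 0.1045
After 'flag': normaliser = 0.45·0.8060 + 0.1·0.0896 + 0.35·0.1045; P(line X) ≈ 0.8885, P(line Y) ≈ 0.0219, P(line Z) ≈ 0.0896
After 'pass': normaliser = 0.55·0.8885 + 0.9·0.0219 + 0.65·0.0896; P(line X) ≈ 0.8624, P(line Y) ≈ 0.0348, P(line Z) ≈ 0.1028
After 'pass': normaliser = 0.55·0.8624 + 0.9·0.0348 + 0.65·0.1028; P(line X) ≈ 0.8285, P(line Y) ≈ 0.0548, P(line Z) ≈ 0.1167

0.055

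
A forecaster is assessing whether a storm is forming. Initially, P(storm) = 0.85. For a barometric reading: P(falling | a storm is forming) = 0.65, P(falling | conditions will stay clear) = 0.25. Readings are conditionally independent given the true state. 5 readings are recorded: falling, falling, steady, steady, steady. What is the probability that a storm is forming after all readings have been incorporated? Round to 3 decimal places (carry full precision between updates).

Apply Bayes' rule sequentially, carrying P(storm) forward.
After 'falling': P(storm) = 0.65·0.8500 / (0.65·0.8500 + 0.25·0.1500) ≈ 0.9364
After 'falling': P(storm) = 0.65·0.9364 / (0.65·0.9364 + 0.25·0.0636) ≈ 0.9746
After 'steady': P(storm) = 0.35·0.9746 / (0.35·0.9746 + 0.75·0.0254) ≈ 0.9470
After 'steady': P(storm) = 0.35·0.9470 / (0.35·0.9470 + 0.75·0.0530) ≈ 0.8930
After 'steady': P(storm) = 0.35·0.8930 / (0.35·0.8930 + 0.75·0.1070) ≈ 0.7956

0.796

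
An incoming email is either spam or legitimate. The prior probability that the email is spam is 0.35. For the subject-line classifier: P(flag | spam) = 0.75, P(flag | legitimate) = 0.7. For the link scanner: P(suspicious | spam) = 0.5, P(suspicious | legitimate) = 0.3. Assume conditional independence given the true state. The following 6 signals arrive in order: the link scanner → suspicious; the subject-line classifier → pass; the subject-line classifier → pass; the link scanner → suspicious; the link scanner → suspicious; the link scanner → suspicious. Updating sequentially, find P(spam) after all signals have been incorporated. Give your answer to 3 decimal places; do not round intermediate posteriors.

0.743

Apply Bayes' rule sequentially, carrying P(spam) forward.
After the link scanner='suspicious': P(spam) = 0.5·0.3500 / (0.5·0.3500 + 0.3·0.6500) ≈ 0.4730
After the subject-line classifier='pass': P(spam) = 0.25·0.4730 / (0.25·0.4730 + 0.3·0.5270) ≈ 0.4279
After the subject-line classifier='pass': P(spam) = 0.25·0.4279 / (0.25·0.4279 + 0.3·0.5721) ≈ 0.3839
After the link scanner='suspicious': P(spam) = 0.5·0.3839 / (0.5·0.3839 + 0.3·0.6161) ≈ 0.5095
After the link scanner='suspicious': P(spam) = 0.5·0.5095 / (0.5·0.5095 + 0.3·0.4905) ≈ 0.6339
After the link scanner='suspicious': P(spam) = 0.5·0.6339 / (0.5·0.6339 + 0.3·0.3661) ≈ 0.7426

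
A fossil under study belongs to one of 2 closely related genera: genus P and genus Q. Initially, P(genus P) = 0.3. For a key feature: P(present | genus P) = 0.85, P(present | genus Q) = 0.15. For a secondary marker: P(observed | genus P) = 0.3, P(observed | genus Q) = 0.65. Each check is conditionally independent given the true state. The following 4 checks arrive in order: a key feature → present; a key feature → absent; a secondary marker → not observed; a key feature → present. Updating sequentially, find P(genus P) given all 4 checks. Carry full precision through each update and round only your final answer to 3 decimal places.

Apply Bayes' rule sequentially, carrying P(genus P) forward.
After a key feature='present': P(genus P) = 0.85·0.3000 / (0.85·0.3000 + 0.15·0.7000) ≈ 0.7083
After a key feature='absent': P(genus P) = 0.15·0.7083 / (0.15·0.7083 + 0.85·0.2917) ≈ 0.3000
After a secondary marker='not observed': P(genus P) = 0.7·0.3000 / (0.7·0.3000 + 0.35·0.7000) ≈ 0.4615
After a key feature='present': P(genus P) = 0.85·0.4615 / (0.85·0.4615 + 0.15·0.5385) ≈ 0.8293

0.829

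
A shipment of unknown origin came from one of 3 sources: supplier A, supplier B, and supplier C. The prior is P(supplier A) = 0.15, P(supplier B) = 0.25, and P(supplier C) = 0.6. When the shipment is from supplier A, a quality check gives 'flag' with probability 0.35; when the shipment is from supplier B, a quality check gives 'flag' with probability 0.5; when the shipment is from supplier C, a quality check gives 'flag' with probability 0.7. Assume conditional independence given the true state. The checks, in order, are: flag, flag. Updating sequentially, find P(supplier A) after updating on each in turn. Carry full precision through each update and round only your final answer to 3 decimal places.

After 'flag': normaliser = 0.35·0.1500 + 0.5·0.2500 + 0.7·0.6000; P(supplier A) ≈ 0.0879, P(supplier B) ≈ 0.2092, P(supplier C) ≈ 0.7029
After 'flag': normaliser = 0.35·0.0879 + 0.5·0.2092 + 0.7·0.7029; P(supplier A) ≈ 0.0490, P(supplier B) ≈ 0.1667, P(supplier C) ≈ 0.7843

0.049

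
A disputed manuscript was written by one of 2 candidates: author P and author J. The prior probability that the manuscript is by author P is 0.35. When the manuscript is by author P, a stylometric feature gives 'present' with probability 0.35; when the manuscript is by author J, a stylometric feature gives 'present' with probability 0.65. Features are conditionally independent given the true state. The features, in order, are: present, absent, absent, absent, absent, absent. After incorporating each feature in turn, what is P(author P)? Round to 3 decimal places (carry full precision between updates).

0.865

After 'present': P(author P) = 0.35·0.3500 / (0.35·0.3500 + 0.65·0.6500) ≈ 0.2248
After 'absent': P(author P) = 0.65·0.2248 / (0.65·0.2248 + 0.35·0.7752) ≈ 0.3500
After 'absent': P(author P) = 0.65·0.3500 / (0.65·0.3500 + 0.35·0.6500) ≈ 0.5000
After 'absent': P(author P) = 0.65·0.5000 / (0.65·0.5000 + 0.35·0.5000) ≈ 0.6500
After 'absent': P(author P) = 0.65·0.6500 / (0.65·0.6500 + 0.35·0.3500) ≈ 0.7752
After 'absent': P(author P) = 0.65·0.7752 / (0.65·0.7752 + 0.35·0.2248) ≈ 0.8650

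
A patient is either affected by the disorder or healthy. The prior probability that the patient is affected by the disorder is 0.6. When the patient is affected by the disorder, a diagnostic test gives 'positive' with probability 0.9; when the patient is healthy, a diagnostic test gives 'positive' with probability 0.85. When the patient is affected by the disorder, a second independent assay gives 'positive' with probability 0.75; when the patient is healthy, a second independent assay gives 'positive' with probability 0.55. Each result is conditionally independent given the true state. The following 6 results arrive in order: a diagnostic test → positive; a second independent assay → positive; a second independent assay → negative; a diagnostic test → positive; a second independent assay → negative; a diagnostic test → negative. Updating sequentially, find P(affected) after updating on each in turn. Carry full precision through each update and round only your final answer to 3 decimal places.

0.321

After a diagnostic test='positive': P(affected) = 0.9·0.6000 / (0.9·0.6000 + 0.85·0.4000) ≈ 0.6136
After a second independent assay='positive': P(affected) = 0.75·0.6136 / (0.75·0.6136 + 0.55·0.3864) ≈ 0.6841
After a second independent assay='negative': P(affected) = 0.25·0.6841 / (0.25·0.6841 + 0.45·0.3159) ≈ 0.5461
After a diagnostic test='positive': P(affected) = 0.9·0.5461 / (0.9·0.5461 + 0.85·0.4539) ≈ 0.5602
After a second independent assay='negative': P(affected) = 0.25·0.5602 / (0.25·0.5602 + 0.45·0.4398) ≈ 0.4144
After a diagnostic test='negative': P(affected) = 0.1·0.4144 / (0.1·0.4144 + 0.15·0.5856) ≈ 0.3206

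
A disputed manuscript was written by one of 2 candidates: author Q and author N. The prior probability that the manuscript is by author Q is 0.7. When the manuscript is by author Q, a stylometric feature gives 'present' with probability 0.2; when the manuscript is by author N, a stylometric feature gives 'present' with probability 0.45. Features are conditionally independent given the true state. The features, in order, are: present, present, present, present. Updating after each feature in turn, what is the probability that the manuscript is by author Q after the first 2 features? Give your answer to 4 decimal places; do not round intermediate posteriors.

0.3155

After 'present': P(author Q) = 0.2·0.7000 / (0.2·0.7000 + 0.45·0.3000) ≈ 0.5091
After 'present': P(author Q) = 0.2·0.5091 / (0.2·0.5091 + 0.45·0.4909) ≈ 0.3155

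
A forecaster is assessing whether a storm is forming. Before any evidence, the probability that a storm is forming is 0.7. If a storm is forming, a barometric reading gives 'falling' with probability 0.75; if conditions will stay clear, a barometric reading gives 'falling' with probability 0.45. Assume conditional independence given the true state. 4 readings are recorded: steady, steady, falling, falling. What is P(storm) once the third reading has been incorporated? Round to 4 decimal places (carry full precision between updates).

After 'steady': P(storm) = 0.25·0.7000 / (0.25·0.7000 + 0.55·0.3000) ≈ 0.5147
After 'steady': P(storm) = 0.25·0.5147 / (0.25·0.5147 + 0.55·0.4853) ≈ 0.3253
After 'falling': P(storm) = 0.75·0.3253 / (0.75·0.3253 + 0.45·0.6747) ≈ 0.4455

0.4455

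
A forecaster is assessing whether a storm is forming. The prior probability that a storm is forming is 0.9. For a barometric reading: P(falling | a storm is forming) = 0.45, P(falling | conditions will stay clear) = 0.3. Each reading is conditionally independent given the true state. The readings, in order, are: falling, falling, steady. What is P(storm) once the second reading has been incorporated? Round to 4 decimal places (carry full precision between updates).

After 'falling': P(storm) = 0.45·0.9000 / (0.45·0.9000 + 0.3·0.1000) ≈ 0.9310
After 'falling': P(storm) = 0.45·0.9310 / (0.45·0.9310 + 0.3·0.0690) ≈ 0.9529

0.9529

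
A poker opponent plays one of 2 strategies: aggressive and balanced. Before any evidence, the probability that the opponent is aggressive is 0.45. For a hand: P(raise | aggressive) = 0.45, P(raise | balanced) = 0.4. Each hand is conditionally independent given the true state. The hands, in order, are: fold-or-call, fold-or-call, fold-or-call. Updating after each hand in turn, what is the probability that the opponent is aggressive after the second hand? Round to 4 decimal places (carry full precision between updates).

0.4074

After 'fold-or-call': P(aggressive) = 0.55·0.4500 / (0.55·0.4500 + 0.6·0.5500) ≈ 0.4286
After 'fold-or-call': P(aggressive) = 0.55·0.4286 / (0.55·0.4286 + 0.6·0.5714) ≈ 0.4074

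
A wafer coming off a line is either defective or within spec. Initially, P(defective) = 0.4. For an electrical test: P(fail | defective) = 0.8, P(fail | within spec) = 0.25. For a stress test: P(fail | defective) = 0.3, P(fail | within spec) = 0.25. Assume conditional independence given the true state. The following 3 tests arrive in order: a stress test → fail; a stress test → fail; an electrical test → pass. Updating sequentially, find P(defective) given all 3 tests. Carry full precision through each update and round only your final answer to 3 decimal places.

After a stress test='fail': P(defective) = 0.3·0.4000 / (0.3·0.4000 + 0.25·0.6000) ≈ 0.4444
After a stress test='fail': P(defective) = 0.3·0.4444 / (0.3·0.4444 + 0.25·0.5556) ≈ 0.4898
After an electrical test='pass': P(defective) = 0.2·0.4898 / (0.2·0.4898 + 0.75·0.5102) ≈ 0.2038

0.204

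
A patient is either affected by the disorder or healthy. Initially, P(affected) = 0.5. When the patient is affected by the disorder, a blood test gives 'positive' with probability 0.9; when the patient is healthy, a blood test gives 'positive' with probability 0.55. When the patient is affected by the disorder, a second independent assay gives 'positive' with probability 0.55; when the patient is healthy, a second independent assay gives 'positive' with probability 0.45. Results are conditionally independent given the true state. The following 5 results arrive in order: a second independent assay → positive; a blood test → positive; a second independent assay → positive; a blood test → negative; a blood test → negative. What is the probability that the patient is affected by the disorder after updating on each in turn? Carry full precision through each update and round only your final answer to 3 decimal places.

After a second independent assay='positive': P(affected) = 0.55·0.5000 / (0.55·0.5000 + 0.45·0.5000) ≈ 0.5500
After a blood test='positive': P(affected) = 0.9·0.5500 / (0.9·0.5500 + 0.55·0.4500) ≈ 0.6667
After a second independent assay='positive': P(affected) = 0.55·0.6667 / (0.55·0.6667 + 0.45·0.3333) ≈ 0.7097
After a blood test='negative': P(affected) = 0.1·0.7097 / (0.1·0.7097 + 0.45·0.2903) ≈ 0.3520
After a blood test='negative': P(affected) = 0.1·0.3520 / (0.1·0.3520 + 0.45·0.6480) ≈ 0.1077

0.108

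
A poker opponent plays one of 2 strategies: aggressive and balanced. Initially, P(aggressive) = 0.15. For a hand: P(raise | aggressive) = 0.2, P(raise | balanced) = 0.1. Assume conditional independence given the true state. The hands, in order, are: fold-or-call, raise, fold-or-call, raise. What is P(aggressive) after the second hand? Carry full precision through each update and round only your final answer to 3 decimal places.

0.239

Apply Bayes' rule sequentially, carrying P(aggressive) forward.
After 'fold-or-call': P(aggressive) = 0.8·0.1500 / (0.8·0.1500 + 0.9·0.8500) ≈ 0.1356
After 'raise': P(aggressive) = 0.2·0.1356 / (0.2·0.1356 + 0.1·0.8644) ≈ 0.2388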